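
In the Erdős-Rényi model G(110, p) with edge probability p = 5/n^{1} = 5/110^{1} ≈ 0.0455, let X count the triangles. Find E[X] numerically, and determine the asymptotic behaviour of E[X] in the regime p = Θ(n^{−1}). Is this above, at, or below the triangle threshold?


Number of potential triangles: C(110, 3) = 215820.
Each occurs with probability p³ ≈ (0.0455)³ ≈ 9.39144e-05.
By linearity: E[X] = C(110, 3)·p³ ≈ 215820 · 9.39144e-05 ≈ 20.269.
Here α = 1, so p = 5/n is exactly at the triangle threshold p ~ 1/n. Asymptotically E[X] → c³/6 = 5³/6 = 125/6 ≈ 20.833, a bounded constant. In this regime the triangle count is asymptotically Poisson(c³/6).

E[X] ≈ 20.269; in regime p = Θ(1/n^{1}) E[X] stays bounded (at the triangle threshold p ~ 1/n).


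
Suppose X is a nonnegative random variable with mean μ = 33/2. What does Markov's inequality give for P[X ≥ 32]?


μ = E[X] = 33/2, a = 32.
Markov: P[X ≥ 32] ≤ μ/a = (33/2)/32 = 33/64.
Numerically: ≈ 0.51562.
(Since a = 32 > μ = 16.50000, the bound 33/64 is < 1 and informative.)

P[X ≥ 32] ≤ 33/64 ≈ 0.51562.


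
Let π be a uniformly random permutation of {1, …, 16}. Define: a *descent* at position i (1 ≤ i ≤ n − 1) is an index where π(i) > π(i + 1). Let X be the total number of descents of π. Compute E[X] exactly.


Write X = Σ X_I over i = 1, …, 15, with X_I the indicator of one descent.
There are 15 indicators.
For each fixed i, the pair (π(i), π(i+1)) is a uniformly random ordered pair of distinct values from {1, …, 16}; by symmetry P[π(i) > π(i+1)] = 1/2.
By linearity: E[X] = 15 · (1/2) = (16 − 1) · (1/2) = 15/2 ≈ 7.500.

E[X] = 15/2 = 7.500.


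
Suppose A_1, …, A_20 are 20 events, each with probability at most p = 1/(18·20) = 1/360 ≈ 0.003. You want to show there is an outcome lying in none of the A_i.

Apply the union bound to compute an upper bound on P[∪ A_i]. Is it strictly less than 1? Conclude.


Union bound: P[∪_{i=1}^{20} A_i] ≤ Σ_i P[A_i] ≤ 20·p = 20·(1/360) = 1/18.
Numerically: 1/18 ≈ 0.056.
Is 1/18 < 1? YES.
Since P[∪ A_i] ≤ 1/18 < 1, the complement has P[∩ A_i^c] ≥ 1 − 1/18 = 17/18 > 0, so some outcome avoids every A_i.

20·p = 1/18 ≈ 0.056; existence CERTIFIED by the union bound.


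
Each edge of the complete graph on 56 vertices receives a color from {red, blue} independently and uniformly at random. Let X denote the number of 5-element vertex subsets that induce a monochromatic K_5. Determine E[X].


Let X = Σ_S X_S over the C(56, 5) = 3819816 subsets S of size 5, where X_S = 1 if the K_5 on S is monochromatic.
For a fixed S, the K_5 on S has C(5, 2) = 10 edges. P[all 10 edges red] = (1/2)^10, and likewise for blue, so P[monochromatic] = 2·(1/2)^10 = 2^{1 − 10} = 1/512.
Summing: E[X] = C(56, 5) · 2^{1 − 10} = 3819816 · 1/512 = 477477/64.
Numerically: E[X] ≈ 7460.57812.

E[X] = C(56,5)·2^(1−C(5,2)) = 477477/64 ≈ 7460.57812.


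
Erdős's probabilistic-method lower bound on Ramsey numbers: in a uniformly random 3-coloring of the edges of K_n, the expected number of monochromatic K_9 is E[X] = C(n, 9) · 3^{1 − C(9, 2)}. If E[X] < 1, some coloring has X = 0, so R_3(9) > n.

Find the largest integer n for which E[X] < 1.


We need C(n, 9) · 3^{1 − 36} < 1, i.e. C(n, 9) < 3^{36 − 1} = 50031545098999707.
Check values of n near the boundary:
  n = 298: C(298, 9) = 45207677551849890; 45207677551849890 < 50031545098999707? YES
  n = 299: C(299, 9) = 46610674441390059; 46610674441390059 < 50031545098999707? YES
  n = 300: C(300, 9) = 48052241692154700; 48052241692154700 < 50031545098999707? YES
  n = 301: C(301, 9) = 49533303936090975; 49533303936090975 < 50031545098999707? YES
  n = 302: C(302, 9) = 51054804739588650; 51054804739588650 < 50031545098999707? NO
The largest n with C(n, 9) < 50031545098999707 is n = 301 (where E[X] = 16511101312030325/16677181699666569 ≈ 0.990041). Hence R_3(9) > 301, i.e. R_3(9) ≥ 302.

Largest n = 301; hence R_3(9) > 301.


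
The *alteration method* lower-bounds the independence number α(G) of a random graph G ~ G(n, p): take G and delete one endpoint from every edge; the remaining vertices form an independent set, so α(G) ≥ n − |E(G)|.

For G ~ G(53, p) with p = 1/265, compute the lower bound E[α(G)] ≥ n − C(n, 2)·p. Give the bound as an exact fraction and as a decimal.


E[|E(G)|] = C(53, 2)·p = 1378 · (1/265) = 26/5.
E[α(G)] ≥ n − E[|E(G)|] = 53 − 26/5 = 239/5.
Numerically: ≈ 47.80000.
(This is only a lower bound; the true E[α(G)] may be larger.)

E[α(G)] ≥ 239/5 ≈ 47.80000.


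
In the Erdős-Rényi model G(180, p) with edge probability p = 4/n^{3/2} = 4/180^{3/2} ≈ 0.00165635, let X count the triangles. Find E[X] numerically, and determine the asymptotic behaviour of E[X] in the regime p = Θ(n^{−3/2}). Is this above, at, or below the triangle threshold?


Number of potential triangles: C(180, 3) = 955860.
Each occurs with probability p³ ≈ (0.00165635)³ ≈ 4.54416091e-09.
By linearity: E[X] = C(180, 3)·p³ ≈ 955860 · 4.54416091e-09 ≈ 0.004344.
Since α = 3/2 > 1, p = c/n^{3/2} = o(1/n) is below the triangle threshold p ~ 1/n. Asymptotically E[X] ~ (c³/6)·n^{3(1−α)} = (4³/6)·n^{-1.5} → 0, so by Markov's inequality G has no triangles w.h.p.

E[X] ≈ 0.004344; in regime p = Θ(1/n^{3/2}) E[X] tends to 0 (below the triangle threshold p ~ 1/n).


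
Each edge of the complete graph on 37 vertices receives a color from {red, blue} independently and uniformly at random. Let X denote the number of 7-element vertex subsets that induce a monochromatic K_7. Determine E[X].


Let X = Σ_S X_S over the C(37, 7) = 10295472 subsets S of size 7, where X_S = 1 if the K_7 on S is monochromatic.
For a fixed S, the K_7 on S has C(7, 2) = 21 edges. P[all 21 edges red] = (1/2)^21, and likewise for blue, so P[monochromatic] = 2·(1/2)^21 = 2^{1 − 21} = 1/1048576.
By linearity: E[X] = C(37, 7) · 2^{1 − 21} = 10295472 · 1/1048576 = 643467/65536.
Numerically: E[X] ≈ 9.819.

E[X] = C(37,7)·2^(1−C(7,2)) = 643467/65536 ≈ 9.819.


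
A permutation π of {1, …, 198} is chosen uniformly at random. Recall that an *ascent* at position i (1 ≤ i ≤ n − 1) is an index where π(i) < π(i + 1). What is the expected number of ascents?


Write X = Σ X_I over i = 1, …, 197, with X_I the indicator of one ascent.
There are 197 indicators.
For each fixed i, the pair (π(i), π(i+1)) is a uniformly random ordered pair of distinct values from {1, …, 198}; by symmetry P[π(i) < π(i+1)] = 1/2.
By linearity: E[X] = 197 · (1/2) = (198 − 1) · (1/2) = 197/2 ≈ 98.500.

E[X] = 197/2 = 98.500.


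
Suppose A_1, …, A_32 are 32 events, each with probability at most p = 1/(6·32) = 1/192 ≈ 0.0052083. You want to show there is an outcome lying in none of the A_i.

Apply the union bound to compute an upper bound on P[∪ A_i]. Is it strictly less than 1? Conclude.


Union bound: P[∪_{i=1}^{32} A_i] ≤ Σ_i P[A_i] ≤ 32·p = 32·(1/192) = 1/6.
Numerically: 1/6 ≈ 0.1666667.
Is 1/6 < 1? YES.
Since P[∪ A_i] ≤ 1/6 < 1, the complement has P[∩ A_i^c] ≥ 1 − 1/6 = 5/6 > 0, so some outcome avoids every A_i.

32·p = 1/6 ≈ 0.1666667; existence CERTIFIED by the union bound.


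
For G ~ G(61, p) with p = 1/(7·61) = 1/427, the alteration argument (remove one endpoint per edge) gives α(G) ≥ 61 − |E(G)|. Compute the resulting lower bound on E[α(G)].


E[|E(G)|] = C(61, 2)·p = 1830 · (1/427) = 30/7.
E[α(G)] ≥ n − E[|E(G)|] = 61 − 30/7 = 397/7.
Numerically: ≈ 56.714.
(This is only a lower bound; the true E[α(G)] may be larger.)

E[α(G)] ≥ 397/7 ≈ 56.714.


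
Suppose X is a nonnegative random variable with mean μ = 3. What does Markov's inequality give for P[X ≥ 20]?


μ = E[X] = 3, a = 20.
Markov: P[X ≥ 20] ≤ μ/a = (3)/20 = 3/20.
Numerically: ≈ 0.1500.
(Since a = 20 > μ = 3.0000, the bound 3/20 is < 1 and informative.)

P[X ≥ 20] ≤ 3/20 ≈ 0.1500.


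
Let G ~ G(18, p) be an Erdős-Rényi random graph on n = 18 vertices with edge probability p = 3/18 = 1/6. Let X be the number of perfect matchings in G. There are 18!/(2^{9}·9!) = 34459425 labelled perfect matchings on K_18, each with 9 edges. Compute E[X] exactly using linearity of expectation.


K_18 has 18!/(2^{9}·9!) = 34459425 labelled perfect matchings.
For each such perfect matching H, let X_H = 1 if all 9 edges of H are present in G. Then P[X_H = 1] = p^{9} = (1/6)^{9} = 1/10077696.
By linearity: E[X] = Σ_H E[X_H] = 34459425 · p^{9} = 34459425 · 1/10077696 = 425425/124416.
Numerically: E[X] ≈ 3.41938.

E[X] = 34459425 · (1/6)^{9} = 425425/124416 ≈ 3.41938.


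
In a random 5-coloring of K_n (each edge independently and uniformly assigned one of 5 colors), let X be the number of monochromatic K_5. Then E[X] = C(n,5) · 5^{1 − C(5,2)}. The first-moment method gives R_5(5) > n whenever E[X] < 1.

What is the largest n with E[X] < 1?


We need C(n, 5) · 5^{1 − 10} < 1, i.e. C(n, 5) < 5^{10 − 1} = 1953125.
Check values of n near the boundary:
  n = 44: C(44, 5) = 1086008; 1086008 < 1953125? YES
  n = 45: C(45, 5) = 1221759; 1221759 < 1953125? YES
  n = 46: C(46, 5) = 1370754; 1370754 < 1953125? YES
  n = 47: C(47, 5) = 1533939; 1533939 < 1953125? YES
  n = 48: C(48, 5) = 1712304; 1712304 < 1953125? YES
  n = 49: C(49, 5) = 1906884; 1906884 < 1953125? YES
  n = 50: C(50, 5) = 2118760; 2118760 < 1953125? NO
  n = 51: C(51, 5) = 2349060; 2349060 < 1953125? NO
  n = 52: C(52, 5) = 2598960; 2598960 < 1953125? NO
The largest n with C(n, 5) < 1953125 is n = 49 (where E[X] = 1906884/1953125 ≈ 0.9763246). Hence R_5(5) > 49, i.e. R_5(5) ≥ 50.

Largest n = 49; hence R_5(5) > 49.


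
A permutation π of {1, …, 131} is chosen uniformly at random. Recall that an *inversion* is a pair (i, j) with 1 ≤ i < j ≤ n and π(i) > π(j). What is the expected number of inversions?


Write X = Σ X_I over the C(131, 2) = 8515 pairs i < j, with X_I the indicator of one inversion.
There are 8515 indicators.
For each fixed pair i < j, the values π(i) and π(j) are two distinct elements of {1, …, 131} in uniformly random order; by symmetry P[π(i) > π(j)] = 1/2.
By linearity: E[X] = 8515 · (1/2) = C(131, 2) · (1/2) = 8515/2 = 8515/2 ≈ 4257.50000.

E[X] = 8515/2 = 4257.50000.


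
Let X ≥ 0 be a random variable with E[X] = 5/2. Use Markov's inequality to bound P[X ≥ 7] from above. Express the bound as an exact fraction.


μ = E[X] = 5/2, a = 7.
Markov: P[X ≥ 7] ≤ μ/a = (5/2)/7 = 5/14.
Numerically: ≈ 0.357143.
(Since a = 7 > μ = 2.500000, the bound 5/14 is < 1 and informative.)

P[X ≥ 7] ≤ 5/14 ≈ 0.357143.


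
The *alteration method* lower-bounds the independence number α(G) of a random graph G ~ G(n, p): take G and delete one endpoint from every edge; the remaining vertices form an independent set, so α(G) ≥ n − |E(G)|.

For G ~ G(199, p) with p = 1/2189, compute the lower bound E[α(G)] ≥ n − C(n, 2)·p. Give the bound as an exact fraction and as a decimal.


E[|E(G)|] = C(199, 2)·p = 19701 · (1/2189) = 9.
E[α(G)] ≥ n − E[|E(G)|] = 199 − 9 = 190.
Numerically: ≈ 190.000000.
(This is only a lower bound; the true E[α(G)] may be larger.)

E[α(G)] ≥ 190 ≈ 190.000000.


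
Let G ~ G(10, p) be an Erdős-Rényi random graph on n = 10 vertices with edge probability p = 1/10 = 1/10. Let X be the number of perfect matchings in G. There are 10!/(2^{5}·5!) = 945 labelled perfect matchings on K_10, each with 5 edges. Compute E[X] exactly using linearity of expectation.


K_10 has 10!/(2^{5}·5!) = 945 labelled perfect matchings.
For each such perfect matching H, let X_H = 1 if all 5 edges of H are present in G. Then P[X_H = 1] = p^{5} = (1/10)^{5} = 1/100000.
By linearity of expectation: E[X] = Σ_H E[X_H] = 945 · p^{5} = 945 · 1/100000 = 189/20000.
Numerically: E[X] ≈ 0.00945.

E[X] = 945 · (1/10)^{5} = 189/20000 ≈ 0.00945.


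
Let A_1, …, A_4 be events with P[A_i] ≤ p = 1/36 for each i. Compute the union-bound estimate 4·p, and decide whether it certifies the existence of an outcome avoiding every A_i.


Union bound: P[∪_{i=1}^{4} A_i] ≤ Σ_i P[A_i] ≤ 4·p = 4·(1/36) = 1/9.
Numerically: 1/9 ≈ 0.1111.
Is 1/9 < 1? YES.
Since P[∪ A_i] ≤ 1/9 < 1, the complement has P[∩ A_i^c] ≥ 1 − 1/9 = 8/9 > 0, so some outcome avoids every A_i.

4·p = 1/9 ≈ 0.1111; existence CERTIFIED by the union bound.


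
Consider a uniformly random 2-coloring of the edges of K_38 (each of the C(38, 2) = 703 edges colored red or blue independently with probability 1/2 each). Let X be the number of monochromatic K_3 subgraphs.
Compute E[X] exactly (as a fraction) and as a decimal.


Let X = Σ_S X_S over the C(38, 3) = 8436 subsets S of size 3, where X_S = 1 if the K_3 on S is monochromatic.
For a fixed S, the K_3 on S has C(3, 2) = 3 edges. P[all 3 edges red] = (1/2)^3, and likewise for blue, so P[monochromatic] = 2·(1/2)^3 = 2^{1 − 3} = 1/4.
By linearity of expectation: E[X] = C(38, 3) · 2^{1 − 3} = 8436 · 1/4 = 2109.
Numerically: E[X] ≈ 2109.00000.

E[X] = C(38,3)·2^(1−C(3,2)) = 2109 ≈ 2109.00000.


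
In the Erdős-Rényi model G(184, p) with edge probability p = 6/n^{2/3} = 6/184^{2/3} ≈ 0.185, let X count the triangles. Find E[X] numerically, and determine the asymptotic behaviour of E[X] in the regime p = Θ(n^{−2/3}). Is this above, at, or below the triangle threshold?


Number of potential triangles: C(184, 3) = 1021384.
Each occurs with probability p³ ≈ (0.185)³ ≈ 6.37996e-03.
By linearity: E[X] = C(184, 3)·p³ ≈ 1021384 · 6.37996e-03 ≈ 6516.391.
Since α = 2/3 < 1, p = c/n^{2/3} ≫ 1/n is above the triangle threshold p ~ 1/n. Asymptotically E[X] ~ (c³/6)·n^{3(1−α)} = (6³/6)·n^{1} → ∞; triangles are abundant w.h.p.

E[X] ≈ 6516.391; in regime p = Θ(1/n^{2/3}) E[X] diverges (above the triangle threshold p ~ 1/n).


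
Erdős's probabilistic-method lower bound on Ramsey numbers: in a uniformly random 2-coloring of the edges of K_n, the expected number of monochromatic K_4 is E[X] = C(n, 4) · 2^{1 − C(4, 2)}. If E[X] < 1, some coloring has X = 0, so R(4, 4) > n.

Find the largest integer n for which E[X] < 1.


We need C(n, 4) · 2^{1 − 6} < 1, i.e. C(n, 4) < 2^{6 − 1} = 32.
Check values of n near the boundary:
  n = 4: C(4, 4) = 1; 1 < 32? YES
  n = 5: C(5, 4) = 5; 5 < 32? YES
  n = 6: C(6, 4) = 15; 15 < 32? YES
  n = 7: C(7, 4) = 35; 35 < 32? NO
  n = 8: C(8, 4) = 70; 70 < 32? NO
  n = 9: C(9, 4) = 126; 126 < 32? NO
The largest n with C(n, 4) < 32 is n = 6 (where E[X] = 15/32 ≈ 0.469). Hence R(4, 4) > 6, i.e. R(4, 4) ≥ 7.

Largest n = 6; hence R(4, 4) > 6.


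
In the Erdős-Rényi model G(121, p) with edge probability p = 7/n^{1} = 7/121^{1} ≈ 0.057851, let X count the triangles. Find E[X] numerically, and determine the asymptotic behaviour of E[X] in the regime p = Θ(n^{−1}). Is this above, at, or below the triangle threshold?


Number of potential triangles: C(121, 3) = 287980.
Each occurs with probability p³ ≈ (0.057851)³ ≈ 1.9361456e-04.
By linearity: E[X] = C(121, 3)·p³ ≈ 287980 · 1.9361456e-04 ≈ 55.75712.
Here α = 1, so p = 7/n is exactly at the triangle threshold p ~ 1/n. Asymptotically E[X] → c³/6 = 7³/6 = 343/6 ≈ 57.16667, a bounded constant. In this regime the triangle count is asymptotically Poisson(c³/6).

E[X] ≈ 55.75712; in regime p = Θ(1/n^{1}) E[X] stays bounded (at the triangle threshold p ~ 1/n).


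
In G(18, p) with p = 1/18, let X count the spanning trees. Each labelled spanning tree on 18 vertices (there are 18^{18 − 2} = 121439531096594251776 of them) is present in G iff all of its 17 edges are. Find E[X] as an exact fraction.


K_18 has 18^{18 − 2} = 121439531096594251776 labelled spanning trees.
For each such spanning tree H, let X_H = 1 if all 17 edges of H are present in G. Then P[X_H = 1] = p^{17} = (1/18)^{17} = 1/2185911559738696531968.
By linearity: E[X] = Σ_H E[X_H] = 121439531096594251776 · p^{17} = 121439531096594251776 · 1/2185911559738696531968 = 1/18.
Numerically: E[X] ≈ 0.055556.

E[X] = 121439531096594251776 · (1/18)^{17} = 1/18 ≈ 0.055556.


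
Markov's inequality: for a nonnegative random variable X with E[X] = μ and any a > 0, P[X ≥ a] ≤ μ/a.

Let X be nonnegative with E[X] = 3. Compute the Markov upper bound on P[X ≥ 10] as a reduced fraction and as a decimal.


μ = E[X] = 3, a = 10.
Markov: P[X ≥ 10] ≤ μ/a = (3)/10 = 3/10.
Numerically: ≈ 0.30000.
(Since a = 10 > μ = 3.00000, the bound 3/10 is < 1 and informative.)

P[X ≥ 10] ≤ 3/10 ≈ 0.30000.


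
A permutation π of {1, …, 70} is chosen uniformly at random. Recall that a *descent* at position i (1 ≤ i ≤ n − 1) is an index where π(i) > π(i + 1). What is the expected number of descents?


Write X = Σ X_I over i = 1, …, 69, with X_I the indicator of one descent.
There are 69 indicators.
For each fixed i, the pair (π(i), π(i+1)) is a uniformly random ordered pair of distinct values from {1, …, 70}; by symmetry P[π(i) > π(i+1)] = 1/2.
By linearity: E[X] = 69 · (1/2) = (70 − 1) · (1/2) = 69/2 ≈ 34.5000.

E[X] = 69/2 = 34.5000.


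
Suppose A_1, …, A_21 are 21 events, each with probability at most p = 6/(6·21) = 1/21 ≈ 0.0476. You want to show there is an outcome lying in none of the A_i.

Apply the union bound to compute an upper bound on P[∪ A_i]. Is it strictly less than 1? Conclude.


Union bound: P[∪_{i=1}^{21} A_i] ≤ Σ_i P[A_i] ≤ 21·p = 21·(1/21) = 1.
Numerically: 1 ≈ 1.0000.
Is 1 < 1? NO.
Since the bound 1 is ≥ 1, the union bound is uninformative here; it does NOT by itself certify existence.

21·p = 1 ≈ 1.0000; existence NOT certified by the union bound.


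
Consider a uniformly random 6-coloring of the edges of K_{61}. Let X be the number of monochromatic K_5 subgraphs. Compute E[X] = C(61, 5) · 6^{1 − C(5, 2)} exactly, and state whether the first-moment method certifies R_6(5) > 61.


E[X] = C(61, 5) · 6^{1 − 10} = 5949147 · 6^{−9} = 5949147/10077696.
As a reduced fraction: E[X] = 1983049/3359232 ≈ 0.59033.
Is E[X] < 1? YES.
Since E[X] < 1, there exists a 6-coloring of K_{61} with no monochromatic K_5; hence R_6(5) > 61.

E[X] = 1983049/3359232 ≈ 0.59033; E[X] < 1, so R_6(5) > 61.


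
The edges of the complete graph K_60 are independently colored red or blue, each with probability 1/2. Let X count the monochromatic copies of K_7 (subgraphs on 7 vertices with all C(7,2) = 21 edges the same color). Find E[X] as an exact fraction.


Let X = Σ_S X_S over the C(60, 7) = 386206920 subsets S of size 7, where X_S = 1 if the K_7 on S is monochromatic.
For a fixed S, the K_7 on S has C(7, 2) = 21 edges. P[all 21 edges red] = (1/2)^21, and likewise for blue, so P[monochromatic] = 2·(1/2)^21 = 2^{1 − 21} = 1/1048576.
Summing: E[X] = C(60, 7) · 2^{1 − 21} = 386206920 · 1/1048576 = 48275865/131072.
Numerically: E[X] ≈ 368.315620.

E[X] = C(60,7)·2^(1−C(7,2)) = 48275865/131072 ≈ 368.315620.


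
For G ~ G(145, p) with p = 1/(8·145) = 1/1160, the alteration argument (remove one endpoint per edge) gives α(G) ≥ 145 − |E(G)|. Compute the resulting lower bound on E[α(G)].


E[|E(G)|] = C(145, 2)·p = 10440 · (1/1160) = 9.
E[α(G)] ≥ n − E[|E(G)|] = 145 − 9 = 136.
Numerically: ≈ 136.000.
(This is only a lower bound; the true E[α(G)] may be larger.)

E[α(G)] ≥ 136 ≈ 136.000.


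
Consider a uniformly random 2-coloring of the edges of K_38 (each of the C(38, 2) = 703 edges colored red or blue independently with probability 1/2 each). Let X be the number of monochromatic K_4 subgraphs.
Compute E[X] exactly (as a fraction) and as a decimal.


Let X = Σ_S X_S over the C(38, 4) = 73815 subsets S of size 4, where X_S = 1 if the K_4 on S is monochromatic.
For a fixed S, the K_4 on S has C(4, 2) = 6 edges. P[all 6 edges red] = (1/2)^6, and likewise for blue, so P[monochromatic] = 2·(1/2)^6 = 2^{1 − 6} = 1/32.
By linearity: E[X] = C(38, 4) · 2^{1 − 6} = 73815 · 1/32 = 73815/32.
Numerically: E[X] ≈ 2306.7188.

E[X] = C(38,4)·2^(1−C(4,2)) = 73815/32 ≈ 2306.7188.


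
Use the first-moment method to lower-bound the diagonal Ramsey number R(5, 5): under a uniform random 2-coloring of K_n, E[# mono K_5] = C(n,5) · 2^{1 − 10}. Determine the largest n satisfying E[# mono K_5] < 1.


We need C(n, 5) · 2^{1 − 10} < 1, i.e. C(n, 5) < 2^{10 − 1} = 512.
Check values of n near the boundary:
  n = 7: C(7, 5) = 21; 21 < 512? YES
  n = 8: C(8, 5) = 56; 56 < 512? YES
  n = 9: C(9, 5) = 126; 126 < 512? YES
  n = 10: C(10, 5) = 252; 252 < 512? YES
  n = 11: C(11, 5) = 462; 462 < 512? YES
  n = 12: C(12, 5) = 792; 792 < 512? NO
  n = 13: C(13, 5) = 1287; 1287 < 512? NO
  n = 14: C(14, 5) = 2002; 2002 < 512? NO
The largest n with C(n, 5) < 512 is n = 11 (where E[X] = 231/256 ≈ 0.902344). Hence R(5, 5) > 11, i.e. R(5, 5) ≥ 12.

Largest n = 11; hence R(5, 5) > 11.


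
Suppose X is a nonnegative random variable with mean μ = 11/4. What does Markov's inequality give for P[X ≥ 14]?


μ = E[X] = 11/4, a = 14.
Markov: P[X ≥ 14] ≤ μ/a = (11/4)/14 = 11/56.
Numerically: ≈ 0.196.
(Since a = 14 > μ = 2.750, the bound 11/56 is < 1 and informative.)

P[X ≥ 14] ≤ 11/56 ≈ 0.196.


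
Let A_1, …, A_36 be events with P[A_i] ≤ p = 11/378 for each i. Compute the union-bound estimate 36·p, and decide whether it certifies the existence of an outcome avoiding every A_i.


Union bound: P[∪_{i=1}^{36} A_i] ≤ Σ_i P[A_i] ≤ 36·p = 36·(11/378) = 22/21.
Numerically: 22/21 ≈ 1.04762.
Is 22/21 < 1? NO.
Since the bound 22/21 is ≥ 1, the union bound is uninformative here; it does NOT by itself certify existence.

36·p = 22/21 ≈ 1.04762; existence NOT certified by the union bound.


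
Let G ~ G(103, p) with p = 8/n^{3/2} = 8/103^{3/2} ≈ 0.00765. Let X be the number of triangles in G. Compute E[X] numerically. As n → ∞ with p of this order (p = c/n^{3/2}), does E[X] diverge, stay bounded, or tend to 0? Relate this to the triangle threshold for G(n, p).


Number of potential triangles: C(103, 3) = 176851.
Each occurs with probability p³ ≈ (0.00765)³ ≈ 4.48232e-07.
By linearity: E[X] = C(103, 3)·p³ ≈ 176851 · 4.48232e-07 ≈ 0.079.
Since α = 3/2 > 1, p = c/n^{3/2} = o(1/n) is below the triangle threshold p ~ 1/n. Asymptotically E[X] ~ (c³/6)·n^{3(1−α)} = (8³/6)·n^{-1.5} → 0, so by Markov's inequality G has no triangles w.h.p.

E[X] ≈ 0.079; in regime p = Θ(1/n^{3/2}) E[X] tends to 0 (below the triangle threshold p ~ 1/n).


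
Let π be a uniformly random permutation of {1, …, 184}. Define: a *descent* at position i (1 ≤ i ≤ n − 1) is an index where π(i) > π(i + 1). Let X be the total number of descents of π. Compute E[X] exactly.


Write X = Σ X_I over i = 1, …, 183, with X_I the indicator of one descent.
There are 183 indicators.
For each fixed i, the pair (π(i), π(i+1)) is a uniformly random ordered pair of distinct values from {1, …, 184}; by symmetry P[π(i) > π(i+1)] = 1/2.
By linearity: E[X] = 183 · (1/2) = (184 − 1) · (1/2) = 183/2 ≈ 91.500000.

E[X] = 183/2 = 91.500000.


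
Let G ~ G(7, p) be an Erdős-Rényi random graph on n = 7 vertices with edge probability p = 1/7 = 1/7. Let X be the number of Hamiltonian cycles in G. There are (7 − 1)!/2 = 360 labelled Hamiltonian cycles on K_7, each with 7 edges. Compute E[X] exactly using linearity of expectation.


K_7 has (7 − 1)!/2 = 360 labelled Hamiltonian cycles.
For each such Hamiltonian cycle H, let X_H = 1 if all 7 edges of H are present in G. Then P[X_H = 1] = p^{7} = (1/7)^{7} = 1/823543.
Summing the indicators: E[X] = Σ_H E[X_H] = 360 · p^{7} = 360 · 1/823543 = 360/823543.
Numerically: E[X] ≈ 0.0004371.

E[X] = 360 · (1/7)^{7} = 360/823543 ≈ 0.0004371.


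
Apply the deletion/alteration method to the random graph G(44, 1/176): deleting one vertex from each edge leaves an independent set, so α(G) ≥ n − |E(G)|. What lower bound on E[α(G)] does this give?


E[|E(G)|] = C(44, 2)·p = 946 · (1/176) = 43/8.
E[α(G)] ≥ n − E[|E(G)|] = 44 − 43/8 = 309/8.
Numerically: ≈ 38.6250.
(This is only a lower bound; the true E[α(G)] may be larger.)

E[α(G)] ≥ 309/8 ≈ 38.6250.


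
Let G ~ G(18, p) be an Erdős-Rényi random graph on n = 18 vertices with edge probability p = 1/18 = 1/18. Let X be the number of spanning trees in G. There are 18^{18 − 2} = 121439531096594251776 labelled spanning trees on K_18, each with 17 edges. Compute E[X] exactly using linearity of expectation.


K_18 has 18^{18 − 2} = 121439531096594251776 labelled spanning trees.
For each such spanning tree H, let X_H = 1 if all 17 edges of H are present in G. Then P[X_H = 1] = p^{17} = (1/18)^{17} = 1/2185911559738696531968.
By linearity of expectation: E[X] = Σ_H E[X_H] = 121439531096594251776 · p^{17} = 121439531096594251776 · 1/2185911559738696531968 = 1/18.
Numerically: E[X] ≈ 0.055556.

E[X] = 121439531096594251776 · (1/18)^{17} = 1/18 ≈ 0.055556.


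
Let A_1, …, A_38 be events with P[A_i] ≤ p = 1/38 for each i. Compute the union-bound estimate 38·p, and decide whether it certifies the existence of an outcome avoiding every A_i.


Union bound: P[∪_{i=1}^{38} A_i] ≤ Σ_i P[A_i] ≤ 38·p = 38·(1/38) = 1.
Numerically: 1 ≈ 1.00000.
Is 1 < 1? NO.
Since the bound 1 is ≥ 1, the union bound is uninformative here; it does NOT by itself certify existence.

38·p = 1 ≈ 1.00000; existence NOT certified by the union bound.


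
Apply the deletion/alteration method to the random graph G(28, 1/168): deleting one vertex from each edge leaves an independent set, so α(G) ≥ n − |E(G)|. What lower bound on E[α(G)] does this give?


E[|E(G)|] = C(28, 2)·p = 378 · (1/168) = 9/4.
E[α(G)] ≥ n − E[|E(G)|] = 28 − 9/4 = 103/4.
Numerically: ≈ 25.750000.
(This is only a lower bound; the true E[α(G)] may be larger.)

E[α(G)] ≥ 103/4 ≈ 25.750000.


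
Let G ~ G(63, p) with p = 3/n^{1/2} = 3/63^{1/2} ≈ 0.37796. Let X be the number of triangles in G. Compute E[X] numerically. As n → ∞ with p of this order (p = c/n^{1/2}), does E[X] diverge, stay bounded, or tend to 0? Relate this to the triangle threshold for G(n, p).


Number of potential triangles: C(63, 3) = 39711.
Each occurs with probability p³ ≈ (0.37796)³ ≈ 5.3994925e-02.
By linearity: E[X] = C(63, 3)·p³ ≈ 39711 · 5.3994925e-02 ≈ 2144.19246.
Since α = 1/2 < 1, p = c/n^{1/2} ≫ 1/n is above the triangle threshold p ~ 1/n. Asymptotically E[X] ~ (c³/6)·n^{3(1−α)} = (3³/6)·n^{1.5} → ∞; triangles are abundant w.h.p.

E[X] ≈ 2144.19246; in regime p = Θ(1/n^{1/2}) E[X] diverges (above the triangle threshold p ~ 1/n).


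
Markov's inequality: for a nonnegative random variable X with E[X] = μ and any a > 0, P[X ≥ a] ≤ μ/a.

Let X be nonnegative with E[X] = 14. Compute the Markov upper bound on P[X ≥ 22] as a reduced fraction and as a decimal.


μ = E[X] = 14, a = 22.
Markov: P[X ≥ 22] ≤ μ/a = (14)/22 = 7/11.
Numerically: ≈ 0.6364.
(Since a = 22 > μ = 14.0000, the bound 7/11 is < 1 and informative.)

P[X ≥ 22] ≤ 7/11 ≈ 0.6364.


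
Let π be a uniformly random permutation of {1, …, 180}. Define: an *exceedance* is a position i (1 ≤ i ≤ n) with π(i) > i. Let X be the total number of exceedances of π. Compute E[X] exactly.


Write X = Σ_{i=1}^{180} X_i, where X_i = 1_{π(i) > i}.
For each fixed i, π(i) is uniform over {1, …, 180} (marginal of a uniform permutation), so P[π(i) > i] = (n − i)/n. Summing: Σ_{i=1}^{180} (n − i)/n = (0 + 1 + … + 179)/180 = 180(180 − 1)/(2·180) = (180 − 1)/2.
Hence E[X] = Σ_{i=1}^{180} (180 − i)/180 = 179/2 ≈ 89.500.

E[X] = 179/2 = 89.500.


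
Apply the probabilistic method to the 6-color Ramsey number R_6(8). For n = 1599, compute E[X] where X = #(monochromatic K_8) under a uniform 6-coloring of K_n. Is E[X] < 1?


E[X] = C(1599, 8) · 6^{1 − 28} = 1041478627524184359081 · 6^{−27} = 1041478627524184359081/1023490369077469249536.
As a reduced fraction: E[X] = 38573282500895717003/37907050706572935168 ≈ 1.0176.
Is E[X] < 1? NO.
Since E[X] ≥ 1, the first-moment bound is inconclusive at n = 1599; it does NOT by itself certify R_6(8) > 1599.

E[X] = 38573282500895717003/37907050706572935168 ≈ 1.0176; E[X] ≥ 1; first-moment method inconclusive here.


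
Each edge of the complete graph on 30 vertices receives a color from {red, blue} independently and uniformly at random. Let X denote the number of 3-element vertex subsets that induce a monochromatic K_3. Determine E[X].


Let X = Σ_S X_S over the C(30, 3) = 4060 subsets S of size 3, where X_S = 1 if the K_3 on S is monochromatic.
For a fixed S, the K_3 on S has C(3, 2) = 3 edges. P[all 3 edges red] = (1/2)^3, and likewise for blue, so P[monochromatic] = 2·(1/2)^3 = 2^{1 − 3} = 1/4.
Summing: E[X] = C(30, 3) · 2^{1 − 3} = 4060 · 1/4 = 1015.
Numerically: E[X] ≈ 1015.00000.

E[X] = C(30,3)·2^(1−C(3,2)) = 1015 ≈ 1015.00000.


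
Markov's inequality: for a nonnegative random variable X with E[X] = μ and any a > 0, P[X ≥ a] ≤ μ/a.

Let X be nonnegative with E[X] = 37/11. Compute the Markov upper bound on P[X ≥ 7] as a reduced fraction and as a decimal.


μ = E[X] = 37/11, a = 7.
Markov: P[X ≥ 7] ≤ μ/a = (37/11)/7 = 37/77.
Numerically: ≈ 0.48052.
(Since a = 7 > μ = 3.36364, the bound 37/77 is < 1 and informative.)

P[X ≥ 7] ≤ 37/77 ≈ 0.48052.


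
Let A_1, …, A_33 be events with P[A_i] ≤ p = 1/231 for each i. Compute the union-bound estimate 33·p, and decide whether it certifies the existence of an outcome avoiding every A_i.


Union bound: P[∪_{i=1}^{33} A_i] ≤ Σ_i P[A_i] ≤ 33·p = 33·(1/231) = 1/7.
Numerically: 1/7 ≈ 0.143.
Is 1/7 < 1? YES.
Since P[∪ A_i] ≤ 1/7 < 1, the complement has P[∩ A_i^c] ≥ 1 − 1/7 = 6/7 > 0, so some outcome avoids every A_i.

33·p = 1/7 ≈ 0.143; existence CERTIFIED by the union bound.


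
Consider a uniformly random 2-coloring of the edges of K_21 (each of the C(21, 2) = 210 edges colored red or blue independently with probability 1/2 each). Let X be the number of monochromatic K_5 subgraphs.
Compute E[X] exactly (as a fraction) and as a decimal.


Let X = Σ_S X_S over the C(21, 5) = 20349 subsets S of size 5, where X_S = 1 if the K_5 on S is monochromatic.
For a fixed S, the K_5 on S has C(5, 2) = 10 edges. P[all 10 edges red] = (1/2)^10, and likewise for blue, so P[monochromatic] = 2·(1/2)^10 = 2^{1 − 10} = 1/512.
By linearity: E[X] = C(21, 5) · 2^{1 − 10} = 20349 · 1/512 = 20349/512.
Numerically: E[X] ≈ 39.744141.

E[X] = C(21,5)·2^(1−C(5,2)) = 20349/512 ≈ 39.744141.


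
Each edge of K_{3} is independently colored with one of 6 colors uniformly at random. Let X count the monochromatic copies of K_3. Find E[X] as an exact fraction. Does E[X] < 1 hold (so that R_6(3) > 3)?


E[X] = C(3, 3) · 6^{1 − 3} = 1 · 6^{−2} = 1/36.
As a reduced fraction: E[X] = 1/36 ≈ 0.027778.
Is E[X] < 1? YES.
Since E[X] < 1, there exists a 6-coloring of K_{3} with no monochromatic K_3; hence R_6(3) > 3.

E[X] = 1/36 ≈ 0.027778; E[X] < 1, so R_6(3) > 3.


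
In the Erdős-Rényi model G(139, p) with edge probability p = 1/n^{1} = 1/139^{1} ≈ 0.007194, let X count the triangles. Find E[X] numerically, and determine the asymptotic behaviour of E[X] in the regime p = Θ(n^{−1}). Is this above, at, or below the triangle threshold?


Number of potential triangles: C(139, 3) = 437989.
Each occurs with probability p³ ≈ (0.007194)³ ≈ 3.723536e-07.
By linearity: E[X] = C(139, 3)·p³ ≈ 437989 · 3.723536e-07 ≈ 0.1631.
Here α = 1, so p = 1/n is exactly at the triangle threshold p ~ 1/n. Asymptotically E[X] → c³/6 = 1³/6 = 1/6 ≈ 0.1667, a bounded constant. In this regime the triangle count is asymptotically Poisson(c³/6).

E[X] ≈ 0.1631; in regime p = Θ(1/n^{1}) E[X] stays bounded (at the triangle threshold p ~ 1/n).


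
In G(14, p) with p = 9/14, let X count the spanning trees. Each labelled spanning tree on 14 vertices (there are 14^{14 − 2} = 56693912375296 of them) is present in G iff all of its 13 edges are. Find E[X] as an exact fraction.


K_14 has 14^{14 − 2} = 56693912375296 labelled spanning trees.
For each such spanning tree H, let X_H = 1 if all 13 edges of H are present in G. Then P[X_H = 1] = p^{13} = (9/14)^{13} = 2541865828329/793714773254144.
By linearity of expectation: E[X] = Σ_H E[X_H] = 56693912375296 · p^{13} = 56693912375296 · 2541865828329/793714773254144 = 2541865828329/14.
Numerically: E[X] ≈ 1.816e+11.

E[X] = 56693912375296 · (9/14)^{13} = 2541865828329/14 ≈ 1.816e+11.


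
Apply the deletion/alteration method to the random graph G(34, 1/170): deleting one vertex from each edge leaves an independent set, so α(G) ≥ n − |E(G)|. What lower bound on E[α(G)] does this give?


E[|E(G)|] = C(34, 2)·p = 561 · (1/170) = 33/10.
E[α(G)] ≥ n − E[|E(G)|] = 34 − 33/10 = 307/10.
Numerically: ≈ 30.7000.
(This is only a lower bound; the true E[α(G)] may be larger.)

E[α(G)] ≥ 307/10 ≈ 30.7000.


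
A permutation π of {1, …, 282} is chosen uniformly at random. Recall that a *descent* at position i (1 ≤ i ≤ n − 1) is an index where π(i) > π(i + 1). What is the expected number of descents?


Write X = Σ X_I over i = 1, …, 281, with X_I the indicator of one descent.
There are 281 indicators.
For each fixed i, the pair (π(i), π(i+1)) is a uniformly random ordered pair of distinct values from {1, …, 282}; by symmetry P[π(i) > π(i+1)] = 1/2.
By linearity: E[X] = 281 · (1/2) = (282 − 1) · (1/2) = 281/2 ≈ 140.500000.

E[X] = 281/2 = 140.500000.


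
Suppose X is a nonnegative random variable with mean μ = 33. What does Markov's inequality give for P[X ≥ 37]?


μ = E[X] = 33, a = 37.
Markov: P[X ≥ 37] ≤ μ/a = (33)/37 = 33/37.
Numerically: ≈ 0.892.
(Since a = 37 > μ = 33.000, the bound 33/37 is < 1 and informative.)

P[X ≥ 37] ≤ 33/37 ≈ 0.892.


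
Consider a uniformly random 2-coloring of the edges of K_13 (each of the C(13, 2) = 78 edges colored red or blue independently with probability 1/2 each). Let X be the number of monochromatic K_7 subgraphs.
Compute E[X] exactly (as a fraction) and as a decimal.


Let X = Σ_S X_S over the C(13, 7) = 1716 subsets S of size 7, where X_S = 1 if the K_7 on S is monochromatic.
For a fixed S, the K_7 on S has C(7, 2) = 21 edges. P[all 21 edges red] = (1/2)^21, and likewise for blue, so P[monochromatic] = 2·(1/2)^21 = 2^{1 − 21} = 1/1048576.
Summing: E[X] = C(13, 7) · 2^{1 − 21} = 1716 · 1/1048576 = 429/262144.
Numerically: E[X] ≈ 0.00164.

E[X] = C(13,7)·2^(1−C(7,2)) = 429/262144 ≈ 0.00164.


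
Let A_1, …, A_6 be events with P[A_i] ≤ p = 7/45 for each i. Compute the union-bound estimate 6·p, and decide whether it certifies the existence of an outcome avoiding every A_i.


Union bound: P[∪_{i=1}^{6} A_i] ≤ Σ_i P[A_i] ≤ 6·p = 6·(7/45) = 14/15.
Numerically: 14/15 ≈ 0.9333.
Is 14/15 < 1? YES.
Since P[∪ A_i] ≤ 14/15 < 1, the complement has P[∩ A_i^c] ≥ 1 − 14/15 = 1/15 > 0, so some outcome avoids every A_i.

6·p = 14/15 ≈ 0.9333; existence CERTIFIED by the union bound.


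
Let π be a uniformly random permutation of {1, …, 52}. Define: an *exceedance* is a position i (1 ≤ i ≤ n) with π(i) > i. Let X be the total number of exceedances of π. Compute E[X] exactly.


Write X = Σ_{i=1}^{52} X_i, where X_i = 1_{π(i) > i}.
For each fixed i, π(i) is uniform over {1, …, 52} (marginal of a uniform permutation), so P[π(i) > i] = (n − i)/n. Summing: Σ_{i=1}^{52} (n − i)/n = (0 + 1 + … + 51)/52 = 52(52 − 1)/(2·52) = (52 − 1)/2.
Hence E[X] = Σ_{i=1}^{52} (52 − i)/52 = 51/2 ≈ 25.500.

E[X] = 51/2 = 25.500.


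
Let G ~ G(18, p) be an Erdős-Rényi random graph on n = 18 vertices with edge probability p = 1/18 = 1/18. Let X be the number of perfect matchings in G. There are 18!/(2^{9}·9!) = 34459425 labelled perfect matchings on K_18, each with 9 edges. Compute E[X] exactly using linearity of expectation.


K_18 has 18!/(2^{9}·9!) = 34459425 labelled perfect matchings.
For each such perfect matching H, let X_H = 1 if all 9 edges of H are present in G. Then P[X_H = 1] = p^{9} = (1/18)^{9} = 1/198359290368.
By linearity: E[X] = Σ_H E[X_H] = 34459425 · p^{9} = 34459425 · 1/198359290368 = 425425/2448880128.
Numerically: E[X] ≈ 0.0001737.

E[X] = 34459425 · (1/18)^{9} = 425425/2448880128 ≈ 0.0001737.


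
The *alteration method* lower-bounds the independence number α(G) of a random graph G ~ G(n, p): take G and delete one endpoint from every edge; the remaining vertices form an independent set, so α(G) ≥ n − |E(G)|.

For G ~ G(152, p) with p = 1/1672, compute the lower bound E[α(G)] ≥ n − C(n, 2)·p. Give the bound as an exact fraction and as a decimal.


E[|E(G)|] = C(152, 2)·p = 11476 · (1/1672) = 151/22.
E[α(G)] ≥ n − E[|E(G)|] = 152 − 151/22 = 3193/22.
Numerically: ≈ 145.136.
(This is only a lower bound; the true E[α(G)] may be larger.)

E[α(G)] ≥ 3193/22 ≈ 145.136.


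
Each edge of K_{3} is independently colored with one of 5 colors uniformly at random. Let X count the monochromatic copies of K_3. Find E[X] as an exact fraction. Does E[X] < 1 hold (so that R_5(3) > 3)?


E[X] = C(3, 3) · 5^{1 − 3} = 1 · 5^{−2} = 1/25.
As a reduced fraction: E[X] = 1/25 ≈ 0.04000.
Is E[X] < 1? YES.
Since E[X] < 1, there exists a 5-coloring of K_{3} with no monochromatic K_3; hence R_5(3) > 3.

E[X] = 1/25 ≈ 0.04000; E[X] < 1, so R_5(3) > 3.


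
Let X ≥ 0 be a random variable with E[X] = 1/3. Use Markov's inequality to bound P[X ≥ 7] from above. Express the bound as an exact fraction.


μ = E[X] = 1/3, a = 7.
Markov: P[X ≥ 7] ≤ μ/a = (1/3)/7 = 1/21.
Numerically: ≈ 0.0476.
(Since a = 7 > μ = 0.3333, the bound 1/21 is < 1 and informative.)

P[X ≥ 7] ≤ 1/21 ≈ 0.0476.


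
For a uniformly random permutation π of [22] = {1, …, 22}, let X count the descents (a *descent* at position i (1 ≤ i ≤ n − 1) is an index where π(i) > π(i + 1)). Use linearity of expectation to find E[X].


Write X = Σ X_I over i = 1, …, 21, with X_I the indicator of one descent.
There are 21 indicators.
For each fixed i, the pair (π(i), π(i+1)) is a uniformly random ordered pair of distinct values from {1, …, 22}; by symmetry P[π(i) > π(i+1)] = 1/2.
By linearity: E[X] = 21 · (1/2) = (22 − 1) · (1/2) = 21/2 ≈ 10.5000.

E[X] = 21/2 = 10.5000.


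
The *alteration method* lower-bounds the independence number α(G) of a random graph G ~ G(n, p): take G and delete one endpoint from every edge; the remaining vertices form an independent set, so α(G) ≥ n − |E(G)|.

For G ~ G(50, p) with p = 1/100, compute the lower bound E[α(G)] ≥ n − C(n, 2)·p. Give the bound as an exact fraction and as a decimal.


E[|E(G)|] = C(50, 2)·p = 1225 · (1/100) = 49/4.
E[α(G)] ≥ n − E[|E(G)|] = 50 − 49/4 = 151/4.
Numerically: ≈ 37.7500.
(This is only a lower bound; the true E[α(G)] may be larger.)

E[α(G)] ≥ 151/4 ≈ 37.7500.


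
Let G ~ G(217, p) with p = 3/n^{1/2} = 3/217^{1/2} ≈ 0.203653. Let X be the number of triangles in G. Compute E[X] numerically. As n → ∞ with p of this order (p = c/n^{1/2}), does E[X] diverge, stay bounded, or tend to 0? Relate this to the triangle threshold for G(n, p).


Number of potential triangles: C(217, 3) = 1679580.
Each occurs with probability p³ ≈ (0.203653)³ ≈ 8.44644899e-03.
By linearity: E[X] = C(217, 3)·p³ ≈ 1679580 · 8.44644899e-03 ≈ 14186.486788.
Since α = 1/2 < 1, p = c/n^{1/2} ≫ 1/n is above the triangle threshold p ~ 1/n. Asymptotically E[X] ~ (c³/6)·n^{3(1−α)} = (3³/6)·n^{1.5} → ∞; triangles are abundant w.h.p.

E[X] ≈ 14186.486788; in regime p = Θ(1/n^{1/2}) E[X] diverges (above the triangle threshold p ~ 1/n).


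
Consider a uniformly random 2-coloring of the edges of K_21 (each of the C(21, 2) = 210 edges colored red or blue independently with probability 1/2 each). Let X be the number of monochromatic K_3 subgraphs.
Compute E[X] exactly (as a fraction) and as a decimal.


Let X = Σ_S X_S over the C(21, 3) = 1330 subsets S of size 3, where X_S = 1 if the K_3 on S is monochromatic.
For a fixed S, the K_3 on S has C(3, 2) = 3 edges. P[all 3 edges red] = (1/2)^3, and likewise for blue, so P[monochromatic] = 2·(1/2)^3 = 2^{1 − 3} = 1/4.
Summing: E[X] = C(21, 3) · 2^{1 − 3} = 1330 · 1/4 = 665/2.
Numerically: E[X] ≈ 332.50000.

E[X] = C(21,3)·2^(1−C(3,2)) = 665/2 ≈ 332.50000.
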